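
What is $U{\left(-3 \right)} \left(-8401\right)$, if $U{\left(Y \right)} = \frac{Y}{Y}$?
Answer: $-8401$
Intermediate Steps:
$U{\left(Y \right)} = 1$
$U{\left(-3 \right)} \left(-8401\right) = 1 \left(-8401\right) = -8401$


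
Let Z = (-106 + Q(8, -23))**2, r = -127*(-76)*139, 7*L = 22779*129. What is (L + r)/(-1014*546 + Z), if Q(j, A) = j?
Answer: -12329887/3808280 ≈ -3.2377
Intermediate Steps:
L = 2938491/7 (L = (22779*129)/7 = (1/7)*2938491 = 2938491/7 ≈ 4.1978e+5)
r = 1341628 (r = 9652*139 = 1341628)
Z = 9604 (Z = (-106 + 8)**2 = (-98)**2 = 9604)
(L + r)/(-1014*546 + Z) = (2938491/7 + 1341628)/(-1014*546 + 9604) = 12329887/(7*(-553644 + 9604)) = (12329887/7)/(-544040) = (12329887/7)*(-1/544040) = -12329887/3808280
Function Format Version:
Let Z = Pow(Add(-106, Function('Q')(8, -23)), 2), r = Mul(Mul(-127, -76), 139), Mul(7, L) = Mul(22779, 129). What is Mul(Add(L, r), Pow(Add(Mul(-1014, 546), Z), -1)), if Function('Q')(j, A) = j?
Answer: Rational(-12329887, 3808280) ≈ -3.2377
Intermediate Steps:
L = Rational(2938491, 7) (L = Mul(Rational(1, 7), Mul(22779, 129)) = Mul(Rational(1, 7), 2938491) = Rational(2938491, 7) ≈ 4.1978e+5)
r = 1341628 (r = Mul(9652, 139) = 1341628)
Z = 9604 (Z = Pow(Add(-106, 8), 2) = Pow(-98, 2) = 9604)
Mul(Add(L, r), Pow(Add(Mul(-1014, 546), Z), -1)) = Mul(Add(Rational(2938491, 7), 1341628), Pow(Add(Mul(-1014, 546), 9604), -1)) = Mul(Rational(12329887, 7), Pow(Add(-553644, 9604), -1)) = Mul(Rational(12329887, 7), Pow(-544040, -1)) = Mul(Rational(12329887, 7), Rational(-1, 544040)) = Rational(-12329887, 3808280)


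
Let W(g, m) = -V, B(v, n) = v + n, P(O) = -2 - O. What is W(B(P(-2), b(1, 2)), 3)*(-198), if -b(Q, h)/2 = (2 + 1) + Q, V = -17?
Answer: -3366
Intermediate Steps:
b(Q, h) = -6 - 2*Q (b(Q, h) = -2*((2 + 1) + Q) = -2*(3 + Q) = -6 - 2*Q)
B(v, n) = n + v
W(g, m) = 17 (W(g, m) = -1*(-17) = 17)
W(B(P(-2), b(1, 2)), 3)*(-198) = 17*(-198) = -3366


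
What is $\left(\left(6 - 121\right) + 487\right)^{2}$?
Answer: $138384$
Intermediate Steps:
$\left(\left(6 - 121\right) + 487\right)^{2} = \left(-115 + 487\right)^{2} = 372^{2} = 138384$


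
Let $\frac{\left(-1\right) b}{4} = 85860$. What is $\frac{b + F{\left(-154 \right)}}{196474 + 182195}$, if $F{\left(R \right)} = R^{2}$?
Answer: $- \frac{319724}{378669} \approx -0.84434$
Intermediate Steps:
$b = -343440$ ($b = \left(-4\right) 85860 = -343440$)
$\frac{b + F{\left(-154 \right)}}{196474 + 182195} = \frac{-343440 + \left(-154\right)^{2}}{196474 + 182195} = \frac{-343440 + 23716}{378669} = \left(-319724\right) \frac{1}{378669} = - \frac{319724}{378669}$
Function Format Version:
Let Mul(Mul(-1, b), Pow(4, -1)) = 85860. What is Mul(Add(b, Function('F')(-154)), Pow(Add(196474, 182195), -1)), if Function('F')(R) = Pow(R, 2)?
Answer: Rational(-319724, 378669) ≈ -0.84434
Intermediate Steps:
b = -343440 (b = Mul(-4, 85860) = -343440)
Mul(Add(b, Function('F')(-154)), Pow(Add(196474, 182195), -1)) = Mul(Add(-343440, Pow(-154, 2)), Pow(Add(196474, 182195), -1)) = Mul(Add(-343440, 23716), Pow(378669, -1)) = Mul(-319724, Rational(1, 378669)) = Rational(-319724, 378669)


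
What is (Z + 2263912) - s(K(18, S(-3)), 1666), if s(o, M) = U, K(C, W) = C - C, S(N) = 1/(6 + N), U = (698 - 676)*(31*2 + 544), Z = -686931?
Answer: 1563649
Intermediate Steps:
U = 13332 (U = 22*(62 + 544) = 22*606 = 13332)
K(C, W) = 0
s(o, M) = 13332
(Z + 2263912) - s(K(18, S(-3)), 1666) = (-686931 + 2263912) - 1*13332 = 1576981 - 13332 = 1563649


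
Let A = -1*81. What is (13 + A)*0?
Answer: 0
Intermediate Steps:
A = -81
(13 + A)*0 = (13 - 81)*0 = -68*0 = 0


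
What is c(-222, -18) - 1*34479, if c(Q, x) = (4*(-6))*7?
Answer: -34647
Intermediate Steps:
c(Q, x) = -168 (c(Q, x) = -24*7 = -168)
c(-222, -18) - 1*34479 = -168 - 1*34479 = -168 - 34479 = -34647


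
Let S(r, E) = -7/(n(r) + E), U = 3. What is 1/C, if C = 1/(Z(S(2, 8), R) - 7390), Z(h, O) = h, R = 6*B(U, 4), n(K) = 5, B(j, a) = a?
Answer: -96077/13 ≈ -7390.5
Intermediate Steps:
R = 24 (R = 6*4 = 24)
S(r, E) = -7/(5 + E)
C = -13/96077 (C = 1/(-7/(5 + 8) - 7390) = 1/(-7/13 - 7390) = 1/(-96077/13) = -13/96077 ≈ -0.00013531)
1/C = 1/(-13/96077) = -96077/13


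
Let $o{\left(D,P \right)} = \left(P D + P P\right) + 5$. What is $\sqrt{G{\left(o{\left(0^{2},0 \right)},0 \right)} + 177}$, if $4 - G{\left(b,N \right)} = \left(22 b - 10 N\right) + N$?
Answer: $\sqrt{71} \approx 8.4261$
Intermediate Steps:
$o{\left(D,P \right)} = 5 + P^{2} + D P$ ($o{\left(D,P \right)} = \left(D P + P^{2}\right) + 5 = \left(P^{2} + D P\right) + 5 = 5 + P^{2} + D P$)
$G{\left(b,N \right)} = 4 - 22 b + 9 N$ ($G{\left(b,N \right)} = 4 - \left(\left(22 b - 10 N\right) + N\right) = 4 - \left(\left(- 10 N + 22 b\right) + N\right) = 4 - \left(- 9 N + 22 b\right) = 4 + \left(- 22 b + 9 N\right) = 4 - 22 b + 9 N$)
$\sqrt{G{\left(o{\left(0^{2},0 \right)},0 \right)} + 177} = \sqrt{\left(4 - 22 \left(5 + 0^{2} + 0^{2} \cdot 0\right) + 9 \cdot 0\right) + 177} = \sqrt{\left(4 - 22 \left(5 + 0 + 0 \cdot 0\right) + 0\right) + 177} = \sqrt{\left(4 - 22 \left(5 + 0 + 0\right) + 0\right) + 177} = \sqrt{\left(4 - 110 + 0\right) + 177} = \sqrt{-106 + 177} = \sqrt{71}$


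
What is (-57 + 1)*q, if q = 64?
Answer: -3584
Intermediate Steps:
(-57 + 1)*q = (-57 + 1)*64 = -56*64 = -3584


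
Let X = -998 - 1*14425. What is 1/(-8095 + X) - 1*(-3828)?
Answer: 90026903/23518 ≈ 3828.0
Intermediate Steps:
X = -15423 (X = -998 - 14425 = -15423)
1/(-8095 + X) - 1*(-3828) = 1/(-8095 - 15423) - 1*(-3828) = 1/(-23518) + 3828 = -1/23518 + 3828 = 90026903/23518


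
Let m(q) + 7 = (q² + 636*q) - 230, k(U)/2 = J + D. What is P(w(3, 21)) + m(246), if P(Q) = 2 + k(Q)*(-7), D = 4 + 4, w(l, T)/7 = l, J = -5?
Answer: 216695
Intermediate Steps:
w(l, T) = 7*l
D = 8
k(U) = 6 (k(U) = 2*(-5 + 8) = 2*3 = 6)
P(Q) = -40 (P(Q) = 2 + 6*(-7) = 2 - 42 = -40)
m(q) = -237 + q² + 636*q (m(q) = -7 + ((q² + 636*q) - 230) = -7 + (-230 + q² + 636*q) = -237 + q² + 636*q)
P(w(3, 21)) + m(246) = -40 + (-237 + 246² + 636*246) = -40 + (-237 + 60516 + 156456) = -40 + 216735 = 216695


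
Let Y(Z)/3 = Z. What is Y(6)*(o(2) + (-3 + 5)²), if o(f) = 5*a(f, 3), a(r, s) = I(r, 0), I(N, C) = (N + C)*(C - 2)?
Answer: -288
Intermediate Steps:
Y(Z) = 3*Z
I(N, C) = (-2 + C)*(C + N) (I(N, C) = (C + N)*(-2 + C) = (-2 + C)*(C + N))
a(r, s) = -2*r (a(r, s) = 0² - 2*0 - 2*r + 0*r = 0 + 0 - 2*r + 0 = -2*r)
o(f) = -10*f (o(f) = 5*(-2*f) = -10*f)
Y(6)*(o(2) + (-3 + 5)²) = (3*6)*(-10*2 + (-3 + 5)²) = 18*(-20 + 2²) = 18*(-20 + 4) = 18*(-16) = -288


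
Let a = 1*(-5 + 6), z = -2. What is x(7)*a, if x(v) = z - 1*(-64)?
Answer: 62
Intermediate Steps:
x(v) = 62 (x(v) = -2 - 1*(-64) = -2 + 64 = 62)
a = 1 (a = 1*1 = 1)
x(7)*a = 62*1 = 62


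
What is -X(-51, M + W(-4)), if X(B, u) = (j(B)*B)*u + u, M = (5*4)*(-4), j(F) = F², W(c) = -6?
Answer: -11407900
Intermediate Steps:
M = -80 (M = 20*(-4) = -80)
X(B, u) = u + u*B³ (X(B, u) = (B²*B)*u + u = B³*u + u = u*B³ + u = u + u*B³)
-X(-51, M + W(-4)) = -(-80 - 6)*(1 + (-51)³) = -(-86)*(1 - 132651) = -(-86)*(-132650) = -1*11407900 = -11407900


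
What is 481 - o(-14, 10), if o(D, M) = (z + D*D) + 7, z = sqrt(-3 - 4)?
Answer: 278 - I*sqrt(7) ≈ 278.0 - 2.6458*I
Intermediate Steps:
z = I*sqrt(7) (z = sqrt(-7) = I*sqrt(7) ≈ 2.6458*I)
o(D, M) = 7 + D**2 + I*sqrt(7) (o(D, M) = (I*sqrt(7) + D*D) + 7 = (I*sqrt(7) + D**2) + 7 = (D**2 + I*sqrt(7)) + 7 = 7 + D**2 + I*sqrt(7))
481 - o(-14, 10) = 481 - (7 + (-14)**2 + I*sqrt(7)) = 481 - (7 + 196 + I*sqrt(7)) = 481 - (203 + I*sqrt(7)) = 481 + (-203 - I*sqrt(7)) = 278 - I*sqrt(7)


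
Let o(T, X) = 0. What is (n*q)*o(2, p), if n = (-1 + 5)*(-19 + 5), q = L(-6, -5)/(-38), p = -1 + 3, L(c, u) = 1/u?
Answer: 0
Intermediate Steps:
p = 2
q = 1/190 (q = 1/(-5*(-38)) = -⅕*(-1/38) = 1/190 ≈ 0.0052632)
n = -56 (n = 4*(-14) = -56)
(n*q)*o(2, p) = -56*1/190*0 = -28/95*0 = 0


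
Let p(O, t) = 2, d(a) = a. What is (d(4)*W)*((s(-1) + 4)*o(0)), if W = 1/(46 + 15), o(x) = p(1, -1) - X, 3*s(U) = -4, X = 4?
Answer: -64/183 ≈ -0.34973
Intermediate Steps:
s(U) = -4/3 (s(U) = (⅓)*(-4) = -4/3)
o(x) = -2 (o(x) = 2 - 1*4 = 2 - 4 = -2)
W = 1/61 ≈ 0.016393
(d(4)*W)*((s(-1) + 4)*o(0)) = (4*(1/61))*((-4/3 + 4)*(-2)) = 4*((8/3)*(-2))/61 = (4/61)*(-16/3) = -64/183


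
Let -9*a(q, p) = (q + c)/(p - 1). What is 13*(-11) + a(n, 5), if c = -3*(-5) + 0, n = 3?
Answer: -287/2 ≈ -143.50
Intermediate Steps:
c = 15 (c = 15 + 0 = 15)
a(q, p) = -(15 + q)/(9*(-1 + p)) (a(q, p) = -(q + 15)/(9*(p - 1)) = -(15 + q)/(9*(-1 + p)))
13*(-11) + a(n, 5) = 13*(-11) + (-15 - 1*3)/(9*(-1 + 5)) = -143 + (1/9)*(-15 - 3)/4 = -143 + (1/9)*(1/4)*(-18) = -143 - 1/2 = -287/2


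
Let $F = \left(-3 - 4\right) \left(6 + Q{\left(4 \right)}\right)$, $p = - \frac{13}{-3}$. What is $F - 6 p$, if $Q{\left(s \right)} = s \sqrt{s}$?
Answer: $-124$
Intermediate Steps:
$Q{\left(s \right)} = s^{\frac{3}{2}}$
$p = \frac{13}{3}$ ($p = \left(-13\right) \left(- \frac{1}{3}\right) = \frac{13}{3} \approx 4.3333$)
$F = -98$ ($F = \left(-3 - 4\right) \left(6 + 4^{\frac{3}{2}}\right) = - 7 \left(6 + 8\right) = \left(-7\right) 14 = -98$)
$F - 6 p = -98 - 26 = -124$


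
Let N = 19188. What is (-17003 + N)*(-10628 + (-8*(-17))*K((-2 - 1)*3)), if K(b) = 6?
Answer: -21439220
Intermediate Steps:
(-17003 + N)*(-10628 + (-8*(-17))*K((-2 - 1)*3)) = (-17003 + 19188)*(-10628 - 8*(-17)*6) = 2185*(-10628 + 136*6) = 2185*(-10628 + 816) = 2185*(-9812) = -21439220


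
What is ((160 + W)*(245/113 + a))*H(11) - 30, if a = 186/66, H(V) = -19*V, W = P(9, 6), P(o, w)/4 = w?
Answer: -21671598/113 ≈ -1.9178e+5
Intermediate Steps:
P(o, w) = 4*w
W = 24 (W = 4*6 = 24)
a = 31/11 (a = 186*(1/66) = 31/11 ≈ 2.8182)
((160 + W)*(245/113 + a))*H(11) - 30 = ((160 + 24)*(245/113 + 31/11))*(-19*11) - 30 = (184*(245*(1/113) + 31/11))*(-209) - 30 = (184*(245/113 + 31/11))*(-209) - 30 = (184*(6198/1243))*(-209) - 30 = (1140432/1243)*(-209) - 30 = -21668208/113 - 30 = -21671598/113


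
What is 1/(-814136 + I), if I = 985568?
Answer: 1/171432 ≈ 5.8332e-6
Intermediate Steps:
1/(-814136 + I) = 1/(-814136 + 985568) = 1/171432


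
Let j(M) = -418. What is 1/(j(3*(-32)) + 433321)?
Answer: 1/432903 ≈ 2.3100e-6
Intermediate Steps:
1/(j(3*(-32)) + 433321) = 1/(-418 + 433321) = 1/432903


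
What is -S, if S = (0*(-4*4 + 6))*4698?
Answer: 0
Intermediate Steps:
S = 0 (S = (0*(-16 + 6))*4698 = (0*(-10))*4698 = 0*4698 = 0)
-S = -1*0 = 0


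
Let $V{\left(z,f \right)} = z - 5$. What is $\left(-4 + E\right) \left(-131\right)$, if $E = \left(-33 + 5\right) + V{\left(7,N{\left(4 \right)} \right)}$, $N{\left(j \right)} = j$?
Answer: $3930$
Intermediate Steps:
$V{\left(z,f \right)} = -5 + z$ ($V{\left(z,f \right)} = z - 5 = -5 + z$)
$E = -26$ ($E = \left(-33 + 5\right) + \left(-5 + 7\right) = -28 + 2 = -26$)
$\left(-4 + E\right) \left(-131\right) = \left(-4 - 26\right) \left(-131\right) = \left(-30\right) \left(-131\right) = 3930$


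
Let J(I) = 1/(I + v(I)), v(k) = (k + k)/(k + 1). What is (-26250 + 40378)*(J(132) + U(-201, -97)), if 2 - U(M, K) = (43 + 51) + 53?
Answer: -9125865044/4455 ≈ -2.0485e+6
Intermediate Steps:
U(M, K) = -145 (U(M, K) = 2 - ((43 + 51) + 53) = 2 - (94 + 53) = 2 - 1*147 = 2 - 147 = -145)
v(k) = 2*k/(1 + k) (v(k) = (2*k)/(1 + k) = 2*k/(1 + k))
J(I) = 1/(I + 2*I/(1 + I))
(-26250 + 40378)*(J(132) + U(-201, -97)) = (-26250 + 40378)*((1 + 132)/(132*(3 + 132)) - 145) = 14128*((1/132)*133/135 - 145) = 14128*((1/132)*(1/135)*133 - 145) = 14128*(133/17820 - 145) = 14128*(-2583767/17820) = -9125865044/4455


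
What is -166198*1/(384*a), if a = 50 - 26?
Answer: -83099/4608 ≈ -18.034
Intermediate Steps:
a = 24
-166198*1/(384*a) = -166198/(-48*(-8)*24) = -166198/(384*24) = -166198/9216 = -166198*1/9216 = -83099/4608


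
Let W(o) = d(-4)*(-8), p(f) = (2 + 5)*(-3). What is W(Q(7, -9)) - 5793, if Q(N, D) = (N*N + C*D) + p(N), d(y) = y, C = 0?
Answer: -5761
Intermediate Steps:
p(f) = -21 (p(f) = 7*(-3) = -21)
Q(N, D) = -21 + N² (Q(N, D) = (N*N + 0*D) - 21 = (N² + 0) - 21 = N² - 21 = -21 + N²)
W(o) = 32 (W(o) = -4*(-8) = 32)
W(Q(7, -9)) - 5793 = 32 - 5793 = -5761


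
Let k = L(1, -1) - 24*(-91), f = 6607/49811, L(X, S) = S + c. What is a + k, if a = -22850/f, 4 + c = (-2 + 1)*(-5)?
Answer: -1123751662/6607 ≈ -1.7009e+5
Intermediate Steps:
c = 1 (c = -4 + (-2 + 1)*(-5) = -4 - 1*(-5) = -4 + 5 = 1)
L(X, S) = 1 + S (L(X, S) = S + 1 = 1 + S)
f = 6607/49811 (f = 6607*(1/49811) = 6607/49811 ≈ 0.13264)
k = 2184 (k = (1 - 1) - 24*(-91) = 0 + 2184 = 2184)
a = -1138181350/6607 (a = -22850/6607/49811 = -22850*49811/6607 = -1138181350/6607 ≈ -1.7227e+5)
a + k = -1138181350/6607 + 2184 = -1123751662/6607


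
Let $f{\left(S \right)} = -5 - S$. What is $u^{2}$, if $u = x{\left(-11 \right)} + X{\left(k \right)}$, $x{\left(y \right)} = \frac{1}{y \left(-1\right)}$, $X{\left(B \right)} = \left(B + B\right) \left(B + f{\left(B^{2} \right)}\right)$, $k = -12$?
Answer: $\frac{1806675025}{121} \approx 1.4931 \cdot 10^{7}$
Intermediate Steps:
$X{\left(B \right)} = 2 B \left(-5 + B - B^{2}\right)$ ($X{\left(B \right)} = \left(B + B\right) \left(B - \left(5 + B^{2}\right)\right) = 2 B \left(-5 + B - B^{2}\right)$)
$x{\left(y \right)} = - \frac{1}{y}$ ($x{\left(y \right)} = \frac{1}{\left(-1\right) y} = - \frac{1}{y}$)
$u = \frac{42505}{11}$ ($u = - \frac{1}{-11} + 2 \left(-12\right) \left(-5 - 12 - \left(-12\right)^{2}\right) = \left(-1\right) \left(- \frac{1}{11}\right) + 2 \left(-12\right) \left(-5 - 12 - 144\right) = \frac{1}{11} + 2 \left(-12\right) \left(-5 - 12 - 144\right) = \frac{1}{11} + 2 \left(-12\right) \left(-161\right) = \frac{1}{11} + 3864 = \frac{42505}{11} \approx 3864.1$)
$u^{2} = \left(\frac{42505}{11}\right)^{2} = \frac{1806675025}{121}$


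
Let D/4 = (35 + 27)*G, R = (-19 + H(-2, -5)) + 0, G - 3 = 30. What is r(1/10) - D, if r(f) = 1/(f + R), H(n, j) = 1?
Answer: -1464946/179 ≈ -8184.1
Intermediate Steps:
G = 33 (G = 3 + 30 = 33)
R = -18 (R = (-19 + 1) + 0 = -18 + 0 = -18)
r(f) = 1/(-18 + f) (r(f) = 1/(f - 18) = 1/(-18 + f))
D = 8184 (D = 4*((35 + 27)*33) = 4*(62*33) = 4*2046 = 8184)
r(1/10) - D = 1/(-18 + 1/10) - 1*8184 = 1/(-18 + 1/10) - 8184 = 1/(-179/10) - 8184 = -10/179 - 8184 = -1464946/179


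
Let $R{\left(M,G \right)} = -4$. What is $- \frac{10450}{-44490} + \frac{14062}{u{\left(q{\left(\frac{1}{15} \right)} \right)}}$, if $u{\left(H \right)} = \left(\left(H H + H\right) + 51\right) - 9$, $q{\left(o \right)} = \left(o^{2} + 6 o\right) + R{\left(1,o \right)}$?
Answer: $\frac{1584954348260}{5780821497} \approx 274.17$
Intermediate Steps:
$q{\left(o \right)} = -4 + o^{2} + 6 o$ ($q{\left(o \right)} = \left(o^{2} + 6 o\right) - 4 = -4 + o^{2} + 6 o$)
$u{\left(H \right)} = 42 + H + H^{2}$ ($u{\left(H \right)} = \left(\left(H^{2} + H\right) + 51\right) - 9 = \left(\left(H + H^{2}\right) + 51\right) - 9 = \left(51 + H + H^{2}\right) - 9 = 42 + H + H^{2}$)
$- \frac{10450}{-44490} + \frac{14062}{u{\left(q{\left(\frac{1}{15} \right)} \right)}} = - \frac{10450}{-44490} + \frac{14062}{42 + \left(-4 + \left(\frac{1}{15}\right)^{2} + \frac{6}{15}\right) + \left(-4 + \left(\frac{1}{15}\right)^{2} + \frac{6}{15}\right)^{2}} = \left(-10450\right) \left(- \frac{1}{44490}\right) + \frac{14062}{42 + \left(-4 + \left(\frac{1}{15}\right)^{2} + 6 \cdot \frac{1}{15}\right) + \left(-4 + \left(\frac{1}{15}\right)^{2} + 6 \cdot \frac{1}{15}\right)^{2}} = \frac{1045}{4449} + \frac{14062}{42 + \left(-4 + \frac{1}{225} + \frac{2}{5}\right) + \left(-4 + \frac{1}{225} + \frac{2}{5}\right)^{2}} = \frac{1045}{4449} + \frac{14062}{42 - \frac{809}{225} + \left(- \frac{809}{225}\right)^{2}} = \frac{1045}{4449} + \frac{14062}{42 - \frac{809}{225} + \frac{654481}{50625}} = \frac{1045}{4449} + \frac{14062}{\frac{2598706}{50625}} = \frac{1045}{4449} + 14062 \cdot \frac{50625}{2598706} = \frac{1045}{4449} + \frac{355944375}{1299353} = \frac{1584954348260}{5780821497}$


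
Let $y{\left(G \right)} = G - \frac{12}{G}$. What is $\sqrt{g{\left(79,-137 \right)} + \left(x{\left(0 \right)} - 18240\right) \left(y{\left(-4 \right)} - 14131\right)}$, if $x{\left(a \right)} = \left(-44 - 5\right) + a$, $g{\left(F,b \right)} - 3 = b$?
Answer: $\sqrt{258460014} \approx 16077.0$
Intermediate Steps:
$g{\left(F,b \right)} = 3 + b$
$x{\left(a \right)} = -49 + a$
$y{\left(G \right)} = G - \frac{12}{G}$
$\sqrt{g{\left(79,-137 \right)} + \left(x{\left(0 \right)} - 18240\right) \left(y{\left(-4 \right)} - 14131\right)} = \sqrt{\left(3 - 137\right) + \left(\left(-49 + 0\right) - 18240\right) \left(\left(-4 - \frac{12}{-4}\right) - 14131\right)} = \sqrt{-134 + \left(-49 - 18240\right) \left(\left(-4 - -3\right) - 14131\right)} = \sqrt{-134 - 18289 \left(\left(-4 + 3\right) - 14131\right)} = \sqrt{-134 - 18289 \left(-1 - 14131\right)} = \sqrt{-134 - -258460148} = \sqrt{-134 + 258460148} = \sqrt{258460014}$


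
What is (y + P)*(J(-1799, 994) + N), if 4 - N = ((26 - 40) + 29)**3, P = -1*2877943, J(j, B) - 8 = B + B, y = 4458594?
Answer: -2173395125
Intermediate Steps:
J(j, B) = 8 + 2*B (J(j, B) = 8 + (B + B) = 8 + 2*B)
P = -2877943
N = -3371 (N = 4 - ((26 - 40) + 29)**3 = 4 - (-14 + 29)**3 = 4 - 1*15**3 = 4 - 1*3375 = 4 - 3375 = -3371)
(y + P)*(J(-1799, 994) + N) = (4458594 - 2877943)*((8 + 2*994) - 3371) = 1580651*((8 + 1988) - 3371) = 1580651*(1996 - 3371) = 1580651*(-1375) = -2173395125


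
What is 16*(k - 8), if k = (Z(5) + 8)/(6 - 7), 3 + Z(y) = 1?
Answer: -224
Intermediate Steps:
Z(y) = -2 (Z(y) = -3 + 1 = -2)
k = -6 (k = (-2 + 8)/(6 - 7) = 6/(-1) = 6*(-1) = -6)
16*(k - 8) = 16*(-6 - 8) = 16*(-14) = -224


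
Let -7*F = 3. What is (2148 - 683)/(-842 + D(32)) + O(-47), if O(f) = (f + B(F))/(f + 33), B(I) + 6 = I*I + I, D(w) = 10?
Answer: 582849/285376 ≈ 2.0424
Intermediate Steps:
F = -3/7 (F = -⅐*3 = -3/7 ≈ -0.42857)
B(I) = -6 + I + I² (B(I) = -6 + (I*I + I) = -6 + (I² + I) = -6 + (I + I²) = -6 + I + I²)
O(f) = (-306/49 + f)/(33 + f) (O(f) = (f + (-6 - 3/7 + (-3/7)²))/(f + 33) = (f + (-6 - 3/7 + 9/49))/(33 + f) = (f - 306/49)/(33 + f) = (-306/49 + f)/(33 + f))
(2148 - 683)/(-842 + D(32)) + O(-47) = (2148 - 683)/(-842 + 10) + (-306/49 - 47)/(33 - 47) = 1465/(-832) - 2609/49/(-14) = 1465*(-1/832) - 1/14*(-2609/49) = -1465/832 + 2609/686 = 582849/285376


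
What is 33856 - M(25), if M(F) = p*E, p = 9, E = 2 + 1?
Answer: 33829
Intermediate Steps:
E = 3
M(F) = 27 (M(F) = 9*3 = 27)
33856 - M(25) = 33856 - 1*27 = 33856 - 27 = 33829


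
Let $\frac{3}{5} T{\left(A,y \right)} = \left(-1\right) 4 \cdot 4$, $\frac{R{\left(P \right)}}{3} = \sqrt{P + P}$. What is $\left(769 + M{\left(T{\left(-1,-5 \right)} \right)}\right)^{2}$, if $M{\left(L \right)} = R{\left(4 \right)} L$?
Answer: $642561 - 246080 \sqrt{2} \approx 2.9455 \cdot 10^{5}$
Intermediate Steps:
$R{\left(P \right)} = 3 \sqrt{2} \sqrt{P}$ ($R{\left(P \right)} = 3 \sqrt{P + P} = 3 \sqrt{2 P} = 3 \sqrt{2} \sqrt{P}$)
$T{\left(A,y \right)} = - \frac{80}{3}$ ($T{\left(A,y \right)} = \frac{5 \left(-1\right) 4 \cdot 4}{3} = \frac{5 \left(\left(-4\right) 4\right)}{3} = \frac{5}{3} \left(-16\right) = - \frac{80}{3}$)
$M{\left(L \right)} = 6 L \sqrt{2}$ ($M{\left(L \right)} = 3 \sqrt{2} \sqrt{4} L = 3 \sqrt{2} \cdot 2 L = 6 \sqrt{2} L = 6 L \sqrt{2}$)
$\left(769 + M{\left(T{\left(-1,-5 \right)} \right)}\right)^{2} = \left(769 + 6 \left(- \frac{80}{3}\right) \sqrt{2}\right)^{2} = \left(769 - 160 \sqrt{2}\right)^{2}$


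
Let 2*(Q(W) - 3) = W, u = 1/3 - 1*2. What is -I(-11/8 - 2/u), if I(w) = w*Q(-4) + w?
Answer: 7/20 ≈ 0.35000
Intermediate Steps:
u = -5/3 (u = 1/3 - 2 = -5/3 ≈ -1.6667)
Q(W) = 3 + W/2
I(w) = 2*w (I(w) = w*(3 + (1/2)*(-4)) + w = w*(3 - 2) + w = w*1 + w = w + w = 2*w)
-I(-11/8 - 2/u) = -2*(-11/8 - 2/(-5/3)) = -2*(-11*1/8 - 2*(-3/5)) = -2*(-11/8 + 6/5) = -2*(-7)/40 = -1*(-7/20) = 7/20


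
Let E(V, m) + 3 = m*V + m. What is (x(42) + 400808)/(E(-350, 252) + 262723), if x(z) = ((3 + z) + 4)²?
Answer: 403209/174772 ≈ 2.3071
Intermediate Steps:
x(z) = (7 + z)²
E(V, m) = -3 + m + V*m (E(V, m) = -3 + (m*V + m) = -3 + (V*m + m) = -3 + (m + V*m) = -3 + m + V*m)
(x(42) + 400808)/(E(-350, 252) + 262723) = ((7 + 42)² + 400808)/((-3 + 252 - 350*252) + 262723) = (49² + 400808)/((-3 + 252 - 88200) + 262723) = (2401 + 400808)/(-87951 + 262723) = 403209/174772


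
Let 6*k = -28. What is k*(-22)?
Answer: 308/3 ≈ 102.67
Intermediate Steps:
k = -14/3 (k = (⅙)*(-28) = -14/3 ≈ -4.6667)
k*(-22) = -14/3*(-22) = 308/3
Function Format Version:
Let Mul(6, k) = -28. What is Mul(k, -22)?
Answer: Rational(308, 3) ≈ 102.67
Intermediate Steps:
k = Rational(-14, 3) (k = Mul(Rational(1, 6), -28) = Rational(-14, 3) ≈ -4.6667)
Mul(k, -22) = Mul(Rational(-14, 3), -22) = Rational(308, 3)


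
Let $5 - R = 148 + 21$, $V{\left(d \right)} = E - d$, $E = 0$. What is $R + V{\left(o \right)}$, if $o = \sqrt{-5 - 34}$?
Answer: $-164 - i \sqrt{39} \approx -164.0 - 6.245 i$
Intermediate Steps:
$o = i \sqrt{39}$ ($o = \sqrt{-39} = i \sqrt{39} \approx 6.245 i$)
$V{\left(d \right)} = - d$ ($V{\left(d \right)} = 0 - d = - d$)
$R = -164$ ($R = 5 - \left(148 + 21\right) = 5 - 169 = -164$)
$R + V{\left(o \right)} = -164 - i \sqrt{39}$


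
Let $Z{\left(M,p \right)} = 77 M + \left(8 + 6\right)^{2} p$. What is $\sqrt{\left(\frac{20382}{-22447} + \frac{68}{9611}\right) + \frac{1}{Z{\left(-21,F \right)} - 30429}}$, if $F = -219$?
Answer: $\frac{i \sqrt{10906659174864490991570}}{110026439670} \approx 0.94918 i$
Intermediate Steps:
$Z{\left(M,p \right)} = 77 M + 196 p$ ($Z{\left(M,p \right)} = 77 M + 14^{2} p = 77 M + 196 p$)
$\sqrt{\left(\frac{20382}{-22447} + \frac{68}{9611}\right) + \frac{1}{Z{\left(-21,F \right)} - 30429}} = \sqrt{\left(\frac{20382}{-22447} + \frac{68}{9611}\right) + \frac{1}{\left(77 \left(-21\right) + 196 \left(-219\right)\right) - 30429}} = \sqrt{\left(20382 \left(- \frac{1}{22447}\right) + 68 \cdot \frac{1}{9611}\right) + \frac{1}{\left(-1617 - 42924\right) - 30429}} = \sqrt{\left(- \frac{20382}{22447} + \frac{68}{9611}\right) + \frac{1}{-44541 - 30429}} = \sqrt{- \frac{194365006}{215738117} + \frac{1}{-74970}} = \sqrt{- \frac{194365006}{215738117} - \frac{1}{74970}} = \sqrt{- \frac{2081680033991}{2310555233070}} = \frac{i \sqrt{10906659174864490991570}}{110026439670}$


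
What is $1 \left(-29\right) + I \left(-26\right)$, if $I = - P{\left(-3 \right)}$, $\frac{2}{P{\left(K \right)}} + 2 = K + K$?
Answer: $- \frac{71}{2} \approx -35.5$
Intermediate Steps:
$P{\left(K \right)} = \frac{2}{-2 + 2 K}$ ($P{\left(K \right)} = \frac{2}{-2 + \left(K + K\right)} = \frac{2}{-2 + 2 K}$)
$I = \frac{1}{4}$ ($I = - \frac{1}{-1 - 3} = - \frac{1}{-4} = \left(-1\right) \left(- \frac{1}{4}\right) = \frac{1}{4} \approx 0.25$)
$1 \left(-29\right) + I \left(-26\right) = 1 \left(-29\right) + \frac{1}{4} \left(-26\right) = -29 - \frac{13}{2} = - \frac{71}{2}$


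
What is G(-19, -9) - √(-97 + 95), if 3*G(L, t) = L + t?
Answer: -28/3 - I*√2 ≈ -9.3333 - 1.4142*I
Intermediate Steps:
G(L, t) = L/3 + t/3 (G(L, t) = (L + t)/3 = L/3 + t/3)
G(-19, -9) - √(-97 + 95) = ((⅓)*(-19) + (⅓)*(-9)) - √(-97 + 95) = (-19/3 - 3) - √(-2) = -28/3 - I*√2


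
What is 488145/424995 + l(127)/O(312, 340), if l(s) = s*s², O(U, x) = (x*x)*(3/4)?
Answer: 60858313639/2456471100 ≈ 24.775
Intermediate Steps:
O(U, x) = 3*x²/4 (O(U, x) = x²*(3*(¼)) = x²*(¾) = 3*x²/4)
l(s) = s³
488145/424995 + l(127)/O(312, 340) = 488145/424995 + 127³/(((¾)*340²)) = 488145*(1/424995) + 2048383/(((¾)*115600)) = 32543/28333 + 2048383/86700 = 60858313639/2456471100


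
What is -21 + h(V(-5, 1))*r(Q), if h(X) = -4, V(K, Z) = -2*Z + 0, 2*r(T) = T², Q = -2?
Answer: -29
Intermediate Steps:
r(T) = T²/2
V(K, Z) = -2*Z
-21 + h(V(-5, 1))*r(Q) = -21 - 2*(-2)² = -21 - 2*4 = -21 - 4*2 = -21 - 8 = -29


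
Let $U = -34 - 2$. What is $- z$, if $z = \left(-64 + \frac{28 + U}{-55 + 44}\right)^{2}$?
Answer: $- \frac{484416}{121} \approx -4003.4$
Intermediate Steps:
$U = -36$ ($U = -34 - 2 = -36$)
$z = \frac{484416}{121}$ ($z = \left(-64 + \frac{28 - 36}{-55 + 44}\right)^{2} = \left(-64 - \frac{8}{-11}\right)^{2} = \left(-64 - - \frac{8}{11}\right)^{2} = \left(-64 + \frac{8}{11}\right)^{2} = \left(- \frac{696}{11}\right)^{2} = \frac{484416}{121} \approx 4003.4$)
$- z = \left(-1\right) \frac{484416}{121} = - \frac{484416}{121}$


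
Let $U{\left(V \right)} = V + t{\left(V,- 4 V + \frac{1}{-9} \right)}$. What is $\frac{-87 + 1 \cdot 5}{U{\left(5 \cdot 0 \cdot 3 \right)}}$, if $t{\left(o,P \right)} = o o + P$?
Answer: $738$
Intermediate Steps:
$t{\left(o,P \right)} = P + o^{2}$ ($t{\left(o,P \right)} = o^{2} + P = P + o^{2}$)
$U{\left(V \right)} = - \frac{1}{9} + V^{2} - 3 V$ ($U{\left(V \right)} = V - \left(\frac{1}{9} - V^{2} + 4 V\right) = - \frac{1}{9} + V^{2} - 3 V$)
$\frac{-87 + 1 \cdot 5}{U{\left(5 \cdot 0 \cdot 3 \right)}} = \frac{-87 + 1 \cdot 5}{- \frac{1}{9} + \left(5 \cdot 0 \cdot 3\right)^{2} - 3 \cdot 5 \cdot 0 \cdot 3} = \frac{-87 + 5}{- \frac{1}{9} + \left(0 \cdot 3\right)^{2} - 3 \cdot 0 \cdot 3} = - \frac{82}{- \frac{1}{9} + 0^{2} - 0} = - \frac{82}{- \frac{1}{9} + 0 + 0} = - \frac{82}{- \frac{1}{9}} = \left(-82\right) \left(-9\right) = 738$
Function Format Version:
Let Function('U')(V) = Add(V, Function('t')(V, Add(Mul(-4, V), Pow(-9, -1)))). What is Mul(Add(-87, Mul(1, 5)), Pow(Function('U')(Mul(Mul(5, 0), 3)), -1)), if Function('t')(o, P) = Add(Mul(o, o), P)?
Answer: 738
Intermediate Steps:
Function('t')(o, P) = Add(P, Pow(o, 2)) (Function('t')(o, P) = Add(Pow(o, 2), P) = Add(P, Pow(o, 2)))
Function('U')(V) = Add(Rational(-1, 9), Pow(V, 2), Mul(-3, V)) (Function('U')(V) = Add(V, Add(Add(Mul(-4, V), Pow(-9, -1)), Pow(V, 2))) = Add(V, Add(Add(Mul(-4, V), Rational(-1, 9)), Pow(V, 2))) = Add(V, Add(Add(Rational(-1, 9), Mul(-4, V)), Pow(V, 2))) = Add(V, Add(Rational(-1, 9), Pow(V, 2), Mul(-4, V))) = Add(Rational(-1, 9), Pow(V, 2), Mul(-3, V)))
Mul(Add(-87, Mul(1, 5)), Pow(Function('U')(Mul(Mul(5, 0), 3)), -1)) = Mul(Add(-87, Mul(1, 5)), Pow(Add(Rational(-1, 9), Pow(Mul(Mul(5, 0), 3), 2), Mul(-3, Mul(Mul(5, 0), 3))), -1)) = Mul(Add(-87, 5), Pow(Add(Rational(-1, 9), Pow(Mul(0, 3), 2), Mul(-3, Mul(0, 3))), -1)) = Mul(-82, Pow(Add(Rational(-1, 9), Pow(0, 2), Mul(-3, 0)), -1)) = Mul(-82, Pow(Add(Rational(-1, 9), 0, 0), -1)) = Mul(-82, Pow(Rational(-1, 9), -1)) = Mul(-82, -9) = 738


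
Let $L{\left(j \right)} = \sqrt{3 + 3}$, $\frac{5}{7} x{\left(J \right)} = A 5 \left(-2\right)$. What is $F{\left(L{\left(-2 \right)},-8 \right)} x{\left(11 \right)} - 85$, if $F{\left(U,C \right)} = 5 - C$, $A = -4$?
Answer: $643$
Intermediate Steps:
$x{\left(J \right)} = 56$ ($x{\left(J \right)} = \frac{7 \left(-4\right) 5 \left(-2\right)}{5} = \frac{7 \left(\left(-20\right) \left(-2\right)\right)}{5} = \frac{7}{5} \cdot 40 = 56$)
$L{\left(j \right)} = \sqrt{6}$
$F{\left(L{\left(-2 \right)},-8 \right)} x{\left(11 \right)} - 85 = \left(5 - -8\right) 56 - 85 = \left(5 + 8\right) 56 - 85 = 13 \cdot 56 - 85 = 728 - 85 = 643$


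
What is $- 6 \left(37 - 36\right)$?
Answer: $-6$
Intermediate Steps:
$- 6 \left(37 - 36\right) = \left(-6\right) 1 = -6$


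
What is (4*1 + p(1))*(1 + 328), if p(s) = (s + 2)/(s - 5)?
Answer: 4277/4 ≈ 1069.3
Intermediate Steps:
p(s) = (2 + s)/(-5 + s)
(4*1 + p(1))*(1 + 328) = (4*1 + (2 + 1)/(-5 + 1))*(1 + 328) = (4 + 3/(-4))*329 = (4 - 1/4*3)*329 = (4 - 3/4)*329 = (13/4)*329 = 4277/4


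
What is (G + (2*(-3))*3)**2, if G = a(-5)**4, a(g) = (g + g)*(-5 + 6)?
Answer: 99640324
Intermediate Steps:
a(g) = 2*g (a(g) = (2*g)*1 = 2*g)
G = 10000 (G = (2*(-5))**4 = (-10)**4 = 10000)
(G + (2*(-3))*3)**2 = (10000 + (2*(-3))*3)**2 = (10000 - 6*3)**2 = (10000 - 18)**2 = 9982**2 = 99640324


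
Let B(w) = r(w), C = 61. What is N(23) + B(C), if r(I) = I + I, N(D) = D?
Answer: 145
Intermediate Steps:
r(I) = 2*I
B(w) = 2*w
N(23) + B(C) = 23 + 2*61 = 23 + 122 = 145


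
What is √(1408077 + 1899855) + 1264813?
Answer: 1264813 + 6*√91887 ≈ 1.2666e+6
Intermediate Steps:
√(1408077 + 1899855) + 1264813 = √3307932 + 1264813 = 6*√91887 + 1264813 = 1264813 + 6*√91887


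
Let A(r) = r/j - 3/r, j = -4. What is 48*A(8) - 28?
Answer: -142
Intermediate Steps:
A(r) = -3/r - r/4 (A(r) = r/(-4) - 3/r = r*(-1/4) - 3/r = -r/4 - 3/r = -3/r - r/4)
48*A(8) - 28 = 48*(-3/8 - 1/4*8) - 28 = 48*(-3*1/8 - 2) - 28 = 48*(-3/8 - 2) - 28 = 48*(-19/8) - 28 = -114 - 28 = -142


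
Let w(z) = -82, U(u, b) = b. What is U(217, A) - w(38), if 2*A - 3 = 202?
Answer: 369/2 ≈ 184.50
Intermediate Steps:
A = 205/2 (A = 3/2 + (½)*202 = 3/2 + 101 = 205/2 ≈ 102.50)
U(217, A) - w(38) = 205/2 - 1*(-82) = 205/2 + 82 = 369/2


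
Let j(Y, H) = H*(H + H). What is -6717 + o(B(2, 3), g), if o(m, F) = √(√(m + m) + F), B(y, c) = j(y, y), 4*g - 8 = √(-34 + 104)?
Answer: -6717 + √(24 + √70)/2 ≈ -6714.2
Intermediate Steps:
j(Y, H) = 2*H² (j(Y, H) = H*(2*H) = 2*H²)
g = 2 + √70/4 (g = 2 + √(-34 + 104)/4 = 2 + √70/4 ≈ 4.0917)
B(y, c) = 2*y²
o(m, F) = √(F + √2*√m) (o(m, F) = √(√(2*m) + F) = √(√2*√m + F) = √(F + √2*√m))
-6717 + o(B(2, 3), g) = -6717 + √((2 + √70/4) + √2*√(2*2²)) = -6717 + √((2 + √70/4) + √2*√(2*4)) = -6717 + √((2 + √70/4) + √2*√8) = -6717 + √((2 + √70/4) + √2*(2*√2)) = -6717 + √((2 + √70/4) + 4) = -6717 + √(6 + √70/4)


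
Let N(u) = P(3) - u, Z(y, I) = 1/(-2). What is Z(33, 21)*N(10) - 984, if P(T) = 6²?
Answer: -997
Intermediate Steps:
P(T) = 36
Z(y, I) = -½
N(u) = 36 - u
Z(33, 21)*N(10) - 984 = -(36 - 1*10)/2 - 984 = -(36 - 10)/2 - 984 = -½*26 - 984 = -13 - 984 = -997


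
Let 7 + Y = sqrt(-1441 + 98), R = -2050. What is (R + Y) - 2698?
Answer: -4755 + I*sqrt(1343) ≈ -4755.0 + 36.647*I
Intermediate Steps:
Y = -7 + I*sqrt(1343) (Y = -7 + sqrt(-1441 + 98) = -7 + sqrt(-1343) = -7 + I*sqrt(1343) ≈ -7.0 + 36.647*I)
(R + Y) - 2698 = (-2050 + (-7 + I*sqrt(1343))) - 2698 = (-2057 + I*sqrt(1343)) - 2698 = -4755 + I*sqrt(1343)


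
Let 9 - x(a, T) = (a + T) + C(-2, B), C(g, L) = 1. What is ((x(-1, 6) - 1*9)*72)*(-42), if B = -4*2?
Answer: 18144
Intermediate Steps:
B = -8
x(a, T) = 8 - T - a (x(a, T) = 9 - ((a + T) + 1) = 9 - ((T + a) + 1) = 9 - (1 + T + a) = 9 + (-1 - T - a) = 8 - T - a)
((x(-1, 6) - 1*9)*72)*(-42) = (((8 - 1*6 - 1*(-1)) - 1*9)*72)*(-42) = (((8 - 6 + 1) - 9)*72)*(-42) = ((3 - 9)*72)*(-42) = -6*72*(-42) = -432*(-42) = 18144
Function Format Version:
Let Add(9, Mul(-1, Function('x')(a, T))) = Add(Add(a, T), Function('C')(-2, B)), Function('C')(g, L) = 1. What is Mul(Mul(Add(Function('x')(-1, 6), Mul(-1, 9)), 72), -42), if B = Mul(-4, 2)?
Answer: 18144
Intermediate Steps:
B = -8
Function('x')(a, T) = Add(8, Mul(-1, T), Mul(-1, a)) (Function('x')(a, T) = Add(9, Mul(-1, Add(Add(a, T), 1))) = Add(9, Mul(-1, Add(Add(T, a), 1))) = Add(9, Mul(-1, Add(1, T, a))) = Add(9, Add(-1, Mul(-1, T), Mul(-1, a))) = Add(8, Mul(-1, T), Mul(-1, a)))
Mul(Mul(Add(Function('x')(-1, 6), Mul(-1, 9)), 72), -42) = Mul(Mul(Add(Add(8, Mul(-1, 6), Mul(-1, -1)), Mul(-1, 9)), 72), -42) = Mul(Mul(Add(Add(8, -6, 1), -9), 72), -42) = Mul(Mul(Add(3, -9), 72), -42) = Mul(Mul(-6, 72), -42) = Mul(-432, -42) = 18144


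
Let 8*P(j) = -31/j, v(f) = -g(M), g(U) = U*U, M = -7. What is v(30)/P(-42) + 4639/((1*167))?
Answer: -2605679/5177 ≈ -503.32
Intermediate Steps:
g(U) = U²
v(f) = -49 (v(f) = -1*(-7)² = -1*49 = -49)
P(j) = -31/(8*j) (P(j) = (-31/j)/8 = -31/(8*j))
v(30)/P(-42) + 4639/((1*167)) = -49/((-31/8/(-42))) + 4639/((1*167)) = -49/((-31/8*(-1/42))) + 4639/167 = -49/31/336 + 4639*(1/167) = -49*336/31 + 4639/167 = -16464/31 + 4639/167 = -2605679/5177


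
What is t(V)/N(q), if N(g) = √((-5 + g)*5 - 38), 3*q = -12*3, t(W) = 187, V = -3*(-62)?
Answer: -187*I*√123/123 ≈ -16.861*I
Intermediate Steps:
V = 186
q = -12 (q = (-12*3)/3 = (⅓)*(-36) = -12)
N(g) = √(-63 + 5*g) (N(g) = √((-25 + 5*g) - 38) = √(-63 + 5*g))
t(V)/N(q) = 187/(√(-63 + 5*(-12))) = 187/(√(-63 - 60)) = 187/(√(-123)) = 187/((I*√123)) = 187*(-I*√123/123) = -187*I*√123/123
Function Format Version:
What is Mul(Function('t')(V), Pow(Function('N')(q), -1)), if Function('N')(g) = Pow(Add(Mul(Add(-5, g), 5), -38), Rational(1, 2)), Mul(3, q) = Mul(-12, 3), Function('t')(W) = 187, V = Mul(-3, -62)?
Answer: Mul(Rational(-187, 123), I, Pow(123, Rational(1, 2))) ≈ Mul(-16.861, I)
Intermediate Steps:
V = 186
q = -12 (q = Mul(Rational(1, 3), Mul(-12, 3)) = Mul(Rational(1, 3), -36) = -12)
Function('N')(g) = Pow(Add(-63, Mul(5, g)), Rational(1, 2)) (Function('N')(g) = Pow(Add(Add(-25, Mul(5, g)), -38), Rational(1, 2)) = Pow(Add(-63, Mul(5, g)), Rational(1, 2)))
Mul(Function('t')(V), Pow(Function('N')(q), -1)) = Mul(187, Pow(Pow(Add(-63, Mul(5, -12)), Rational(1, 2)), -1)) = Mul(187, Pow(Pow(Add(-63, -60), Rational(1, 2)), -1)) = Mul(187, Pow(Pow(-123, Rational(1, 2)), -1)) = Mul(187, Pow(Mul(I, Pow(123, Rational(1, 2))), -1)) = Mul(187, Mul(Rational(-1, 123), I, Pow(123, Rational(1, 2)))) = Mul(Rational(-187, 123), I, Pow(123, Rational(1, 2)))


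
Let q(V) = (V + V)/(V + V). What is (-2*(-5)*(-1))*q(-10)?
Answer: -10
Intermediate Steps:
q(V) = 1 (q(V) = (2*V)/((2*V)) = (2*V)*(1/(2*V)) = 1)
(-2*(-5)*(-1))*q(-10) = (-2*(-5)*(-1))*1 = (10*(-1))*1 = -10*1 = -10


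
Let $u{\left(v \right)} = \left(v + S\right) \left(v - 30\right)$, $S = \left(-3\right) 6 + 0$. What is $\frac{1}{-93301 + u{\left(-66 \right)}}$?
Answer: $- \frac{1}{85237} \approx -1.1732 \cdot 10^{-5}$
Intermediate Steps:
$S = -18$ ($S = -18 + 0 = -18$)
$u{\left(v \right)} = \left(-30 + v\right) \left(-18 + v\right)$ ($u{\left(v \right)} = \left(v - 18\right) \left(v - 30\right) = \left(-18 + v\right) \left(-30 + v\right) = \left(-30 + v\right) \left(-18 + v\right)$)
$\frac{1}{-93301 + u{\left(-66 \right)}} = \frac{1}{-93301 + \left(540 + \left(-66\right)^{2} - -3168\right)} = \frac{1}{-93301 + \left(540 + 4356 + 3168\right)} = \frac{1}{-93301 + 8064} = \frac{1}{-85237} = - \frac{1}{85237}$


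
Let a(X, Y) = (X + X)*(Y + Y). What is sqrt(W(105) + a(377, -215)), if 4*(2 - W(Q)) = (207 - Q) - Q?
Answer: I*sqrt(1296869)/2 ≈ 569.4*I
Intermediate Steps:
a(X, Y) = 4*X*Y (a(X, Y) = (2*X)*(2*Y) = 4*X*Y)
W(Q) = -199/4 + Q/2 (W(Q) = 2 - ((207 - Q) - Q)/4 = 2 - (207 - 2*Q)/4 = 2 + (-207/4 + Q/2) = -199/4 + Q/2)
sqrt(W(105) + a(377, -215)) = sqrt((-199/4 + (1/2)*105) + 4*377*(-215)) = sqrt((-199/4 + 105/2) - 324220) = sqrt(11/4 - 324220) = sqrt(-1296869/4) = I*sqrt(1296869)/2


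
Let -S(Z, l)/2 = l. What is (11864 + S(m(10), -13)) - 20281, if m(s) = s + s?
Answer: -8391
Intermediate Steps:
m(s) = 2*s
S(Z, l) = -2*l
(11864 + S(m(10), -13)) - 20281 = (11864 - 2*(-13)) - 20281 = (11864 + 26) - 20281 = 11890 - 20281 = -8391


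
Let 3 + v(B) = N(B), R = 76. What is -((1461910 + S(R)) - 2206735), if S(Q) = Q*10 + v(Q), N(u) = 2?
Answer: 744066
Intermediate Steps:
v(B) = -1 (v(B) = -3 + 2 = -1)
S(Q) = -1 + 10*Q (S(Q) = Q*10 - 1 = 10*Q - 1 = -1 + 10*Q)
-((1461910 + S(R)) - 2206735) = -((1461910 + (-1 + 10*76)) - 2206735) = -((1461910 + (-1 + 760)) - 2206735) = -((1461910 + 759) - 2206735) = -(1462669 - 2206735) = -1*(-744066) = 744066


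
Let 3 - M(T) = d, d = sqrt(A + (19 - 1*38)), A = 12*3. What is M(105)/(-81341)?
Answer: -3/81341 + sqrt(17)/81341 ≈ 1.3807e-5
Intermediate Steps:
A = 36
d = sqrt(17) (d = sqrt(36 + (19 - 1*38)) = sqrt(36 + (19 - 38)) = sqrt(36 - 19) = sqrt(17) ≈ 4.1231)
M(T) = 3 - sqrt(17)
M(105)/(-81341) = (3 - sqrt(17))/(-81341) = (3 - sqrt(17))*(-1/81341) = -3/81341 + sqrt(17)/81341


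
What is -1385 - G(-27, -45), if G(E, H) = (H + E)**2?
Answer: -6569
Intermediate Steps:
G(E, H) = (E + H)**2
-1385 - G(-27, -45) = -1385 - (-27 - 45)**2 = -1385 - 1*(-72)**2 = -1385 - 1*5184 = -1385 - 5184 = -6569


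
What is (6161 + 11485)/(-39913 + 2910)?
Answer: -17646/37003 ≈ -0.47688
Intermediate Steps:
(6161 + 11485)/(-39913 + 2910) = 17646/(-37003) = 17646*(-1/37003) = -17646/37003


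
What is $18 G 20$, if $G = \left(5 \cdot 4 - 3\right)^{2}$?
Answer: $104040$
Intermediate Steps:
$G = 289$ ($G = \left(20 - 3\right)^{2} = 17^{2} = 289$)
$18 G 20 = 18 \cdot 289 \cdot 20 = 5202 \cdot 20 = 104040$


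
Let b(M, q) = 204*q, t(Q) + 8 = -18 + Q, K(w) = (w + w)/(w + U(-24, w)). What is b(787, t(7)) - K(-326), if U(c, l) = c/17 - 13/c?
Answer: -517181004/133363 ≈ -3878.0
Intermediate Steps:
U(c, l) = -13/c + c/17 (U(c, l) = c*(1/17) - 13/c = c/17 - 13/c = -13/c + c/17)
K(w) = 2*w/(-355/408 + w) (K(w) = (w + w)/(w + (-13/(-24) + (1/17)*(-24))) = (2*w)/(w + (-13*(-1/24) - 24/17)) = (2*w)/(w + (13/24 - 24/17)) = (2*w)/(w - 355/408) = (2*w)/(-355/408 + w) = 2*w/(-355/408 + w))
t(Q) = -26 + Q (t(Q) = -8 + (-18 + Q) = -26 + Q)
b(787, t(7)) - K(-326) = 204*(-26 + 7) - 816*(-326)/(-355 + 408*(-326)) = 204*(-19) - 816*(-326)/(-355 - 133008) = -3876 - 816*(-326)/(-133363) = -3876 - 816*(-326)*(-1)/133363 = -3876 - 1*266016/133363 = -3876 - 266016/133363 = -517181004/133363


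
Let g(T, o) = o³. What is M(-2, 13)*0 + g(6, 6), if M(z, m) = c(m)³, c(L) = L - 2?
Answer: 216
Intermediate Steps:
c(L) = -2 + L
M(z, m) = (-2 + m)³
M(-2, 13)*0 + g(6, 6) = (-2 + 13)³*0 + 6³ = 11³*0 + 216 = 1331*0 + 216 = 0 + 216 = 216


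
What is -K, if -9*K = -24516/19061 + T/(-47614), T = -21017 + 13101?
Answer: -72601282/583438149 ≈ -0.12444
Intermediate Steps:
T = -7916
K = 72601282/583438149 (K = -(-24516/19061 - 7916/(-47614))/9 = -(-24516*1/19061 - 7916*(-1/47614))/9 = -(-24516/19061 + 3958/23807)/9 = -1/9*(-72601282/64826461) = 72601282/583438149 ≈ 0.12444)
-K = -1*72601282/583438149 = -72601282/583438149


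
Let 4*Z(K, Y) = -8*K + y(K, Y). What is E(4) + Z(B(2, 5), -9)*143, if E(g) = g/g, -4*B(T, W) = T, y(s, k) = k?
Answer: -711/4 ≈ -177.75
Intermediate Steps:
B(T, W) = -T/4
E(g) = 1
Z(K, Y) = -2*K + Y/4 (Z(K, Y) = (-8*K + Y)/4 = (Y - 8*K)/4 = -2*K + Y/4)
E(4) + Z(B(2, 5), -9)*143 = 1 + (-(-1)*2/2 + (¼)*(-9))*143 = 1 + (-2*(-½) - 9/4)*143 = 1 + (1 - 9/4)*143 = 1 - 5/4*143 = 1 - 715/4 = -711/4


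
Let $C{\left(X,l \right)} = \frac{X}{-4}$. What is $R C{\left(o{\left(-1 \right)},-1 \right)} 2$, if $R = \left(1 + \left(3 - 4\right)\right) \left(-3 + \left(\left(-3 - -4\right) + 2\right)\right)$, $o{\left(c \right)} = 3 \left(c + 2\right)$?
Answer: $0$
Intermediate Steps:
$o{\left(c \right)} = 6 + 3 c$ ($o{\left(c \right)} = 3 \left(2 + c\right) = 6 + 3 c$)
$C{\left(X,l \right)} = - \frac{X}{4}$ ($C{\left(X,l \right)} = X \left(- \frac{1}{4}\right) = - \frac{X}{4}$)
$R = 0$ ($R = \left(1 + \left(3 - 4\right)\right) \left(-3 + \left(\left(-3 + 4\right) + 2\right)\right) = \left(1 - 1\right) \left(-3 + \left(1 + 2\right)\right) = 0 \left(-3 + 3\right) = 0 \cdot 0 = 0$)
$R C{\left(o{\left(-1 \right)},-1 \right)} 2 = 0 \left(- \frac{6 + 3 \left(-1\right)}{4}\right) 2 = 0 \left(- \frac{6 - 3}{4}\right) 2 = 0 \left(\left(- \frac{1}{4}\right) 3\right) 2 = 0 \left(- \frac{3}{4}\right) 2 = 0 \cdot 2 = 0$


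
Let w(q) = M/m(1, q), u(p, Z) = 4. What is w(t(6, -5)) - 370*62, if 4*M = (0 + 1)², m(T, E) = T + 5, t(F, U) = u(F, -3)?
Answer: -550559/24 ≈ -22940.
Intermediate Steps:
t(F, U) = 4
m(T, E) = 5 + T
M = ¼ (M = (0 + 1)²/4 = (¼)*1² = (¼)*1 = ¼ ≈ 0.25000)
w(q) = 1/24 (w(q) = 1/(4*(5 + 1)) = (¼)/6 = (¼)*(⅙) = 1/24)
w(t(6, -5)) - 370*62 = 1/24 - 370*62 = 1/24 - 22940 = -550559/24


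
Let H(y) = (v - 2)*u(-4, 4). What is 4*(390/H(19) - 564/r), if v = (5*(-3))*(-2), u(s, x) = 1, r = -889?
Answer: 7398/127 ≈ 58.252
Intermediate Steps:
v = 30 (v = -15*(-2) = 30)
H(y) = 28 (H(y) = (30 - 2)*1 = 28*1 = 28)
4*(390/H(19) - 564/r) = 4*(390/28 - 564/(-889)) = 4*(390*(1/28) - 564*(-1/889)) = 4*(195/14 + 564/889) = 4*(3699/254) = 7398/127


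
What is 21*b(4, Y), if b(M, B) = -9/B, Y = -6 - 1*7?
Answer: 189/13 ≈ 14.538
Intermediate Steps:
Y = -13 (Y = -6 - 7 = -13)
21*b(4, Y) = 21*(-9/(-13)) = 21*(-9*(-1/13)) = 21*(9/13) = 189/13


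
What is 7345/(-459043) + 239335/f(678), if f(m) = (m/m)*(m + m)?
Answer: 8450392045/47881716 ≈ 176.48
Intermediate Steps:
f(m) = 2*m (f(m) = 1*(2*m) = 2*m)
7345/(-459043) + 239335/f(678) = 7345/(-459043) + 239335/((2*678)) = 7345*(-1/459043) + 239335/1356 = -565/35311 + 239335*(1/1356) = -565/35311 + 239335/1356 = 8450392045/47881716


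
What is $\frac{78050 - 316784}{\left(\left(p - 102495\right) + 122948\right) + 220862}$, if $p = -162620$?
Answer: $- \frac{238734}{78695} \approx -3.0337$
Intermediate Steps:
$\frac{78050 - 316784}{\left(\left(p - 102495\right) + 122948\right) + 220862} = \frac{78050 - 316784}{\left(\left(-162620 - 102495\right) + 122948\right) + 220862} = - \frac{238734}{\left(-265115 + 122948\right) + 220862} = - \frac{238734}{-142167 + 220862} = - \frac{238734}{78695}$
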